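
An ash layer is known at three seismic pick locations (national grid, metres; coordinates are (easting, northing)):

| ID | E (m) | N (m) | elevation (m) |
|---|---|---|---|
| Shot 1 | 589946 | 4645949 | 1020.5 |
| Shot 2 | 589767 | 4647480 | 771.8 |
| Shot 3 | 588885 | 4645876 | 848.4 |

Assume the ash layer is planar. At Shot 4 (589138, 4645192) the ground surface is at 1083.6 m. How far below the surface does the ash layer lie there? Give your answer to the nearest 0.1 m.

94.3 m

Two edge vectors: Shot 1→Shot 2 = (-179, 1531, -248.7), Shot 1→Shot 3 = (-1061, -73, -172.1).
Normal n = (Shot 1→Shot 2) × (Shot 1→Shot 3) = (-281640.2, 233064.8, 1637458).
So ∂z/∂E = −n_x/n_z = 0.171998427 and ∂z/∂N = −n_y/n_z = −0.142333300.
Intercept c from Shot 1: 1020.5 − 101469.78 + 661273.25 = 560823.97.
At (589138, 4645192): z_contact = 101330.81 − 661165.50 + 560823.97 = 989.27 m.
Depth below ground = 1083.6 − 989.27 = 94.3 m.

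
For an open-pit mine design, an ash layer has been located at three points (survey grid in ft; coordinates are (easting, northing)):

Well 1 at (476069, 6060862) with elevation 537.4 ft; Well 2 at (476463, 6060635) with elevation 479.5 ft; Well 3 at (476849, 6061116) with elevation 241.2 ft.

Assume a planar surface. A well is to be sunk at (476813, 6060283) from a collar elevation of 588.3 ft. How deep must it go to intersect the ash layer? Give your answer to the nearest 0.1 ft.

Two edge vectors: Well 1→Well 2 = (394, -227, -57.9), Well 1→Well 3 = (780, 254, -296.2).
Normal n = (Well 1→Well 2) × (Well 1→Well 3) = (81944, 71540.8, 277136).
So ∂z/∂E = −n_x/n_z = −0.295681543 and ∂z/∂N = −n_y/n_z = −0.258143294.
Intercept c from Well 1: 537.4 + 140764.82 + 1564570.88 = 1705873.10.
At (476813, 6060283): z_contact = −140984.80 − 1564421.42 + 1705873.10 = 466.88 ft.
Depth below ground = 588.3 − 466.88 = 121.4 ft.

121.4 ft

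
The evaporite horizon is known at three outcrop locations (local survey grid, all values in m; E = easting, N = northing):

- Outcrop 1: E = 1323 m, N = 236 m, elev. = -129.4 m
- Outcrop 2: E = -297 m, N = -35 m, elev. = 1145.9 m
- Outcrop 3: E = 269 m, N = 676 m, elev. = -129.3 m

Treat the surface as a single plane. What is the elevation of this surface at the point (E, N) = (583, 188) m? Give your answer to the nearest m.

351 m

Let the plane be z = a·E + b·N + c.
Outcrop 2−Outcrop 1: −1620a − 271b = 1275.3;  Outcrop 3−Outcrop 1: −1054a + 440b = 0.1.
Solving gives a = −0.56204, b = −1.34611.
Then c = -129.4 − a·1323 − b·236 = 931.86.
At (583, 188): z = −327.7 − 253.1 + 931.86 = 351.1 m.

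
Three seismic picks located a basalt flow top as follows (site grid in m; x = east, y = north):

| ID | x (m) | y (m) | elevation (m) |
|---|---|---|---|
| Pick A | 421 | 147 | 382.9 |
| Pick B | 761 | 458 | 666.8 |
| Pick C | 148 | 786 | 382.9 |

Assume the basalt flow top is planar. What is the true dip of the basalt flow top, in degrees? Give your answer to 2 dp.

Two edge vectors: Pick A→Pick B = (340, 311, 283.9), Pick A→Pick C = (-273, 639, 0).
Normal n = (Pick A→Pick B) × (Pick A→Pick C) = (-181412.1, -77504.7, 302163).
So ∂z/∂x = −n_x/n_z = 0.60038 and ∂z/∂y = −n_y/n_z = 0.25650.
Gradient magnitude |∇z| = √(a² + b²) = √(0.36045 + 0.06579) = 0.65288.
True dip = arctan(0.65288) = 33.14°, dipping toward WSW (azimuth ≈ 247°).

33.14°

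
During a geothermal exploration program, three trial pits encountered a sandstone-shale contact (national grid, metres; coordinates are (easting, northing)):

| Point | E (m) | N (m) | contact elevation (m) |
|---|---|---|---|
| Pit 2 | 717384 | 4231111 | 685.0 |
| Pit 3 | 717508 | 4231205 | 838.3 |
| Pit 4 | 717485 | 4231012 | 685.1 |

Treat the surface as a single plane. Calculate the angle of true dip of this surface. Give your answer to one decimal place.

Let the plane be z = a·E + b·N + c.
Pit 3−Pit 2: 124a + 94b = 153.3;  Pit 4−Pit 2: 101a − 99b = 0.1.
Solving gives a = 0.69757, b = 0.71065.
Gradient magnitude |∇z| = √(a² + b²) = √(0.48660 + 0.50503) = 0.99581.
True dip = arctan(0.99581) = 44.9°, dipping toward SW (azimuth ≈ 224°).

44.9°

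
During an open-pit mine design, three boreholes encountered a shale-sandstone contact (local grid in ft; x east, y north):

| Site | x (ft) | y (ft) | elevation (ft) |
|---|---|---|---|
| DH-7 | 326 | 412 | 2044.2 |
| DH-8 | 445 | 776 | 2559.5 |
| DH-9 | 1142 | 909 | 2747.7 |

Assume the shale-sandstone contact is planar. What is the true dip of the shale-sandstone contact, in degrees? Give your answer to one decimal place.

54.8°

Two edge vectors: DH-7→DH-8 = (119, 364, 515.3), DH-7→DH-9 = (816, 497, 703.5).
Normal n = (DH-7→DH-8) × (DH-7→DH-9) = (-30.1, 336768.3, -237881).
So ∂z/∂x = −n_x/n_z = −0.00013 and ∂z/∂y = −n_y/n_z = 1.41570.
Gradient magnitude |∇z| = √(a² + b²) = √(0.00000 + 2.00421) = 1.41570.
True dip = arctan(1.41570) = 54.8°, dipping toward S (azimuth ≈ 180°).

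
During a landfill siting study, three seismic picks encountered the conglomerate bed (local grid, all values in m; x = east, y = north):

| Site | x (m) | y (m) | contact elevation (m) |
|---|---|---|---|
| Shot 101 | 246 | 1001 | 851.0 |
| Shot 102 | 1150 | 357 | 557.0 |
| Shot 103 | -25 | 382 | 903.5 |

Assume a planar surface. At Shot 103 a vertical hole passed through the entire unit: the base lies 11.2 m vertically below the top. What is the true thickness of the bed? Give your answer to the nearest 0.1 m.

10.7 m

Let the plane be z = a·x + b·y + c.
Shot 102−Shot 101: 904a − 644b = −294;  Shot 103−Shot 101: −271a − 619b = 52.5.
Solving gives a = −0.29396, b = 0.04388.
|∇z| = √(a²+b²) = 0.29722, so dip δ = arctan(0.29722) = 16.55°.
True thickness = vertical thickness × cos δ = 11.2 × cos 16.55° = 10.7 m.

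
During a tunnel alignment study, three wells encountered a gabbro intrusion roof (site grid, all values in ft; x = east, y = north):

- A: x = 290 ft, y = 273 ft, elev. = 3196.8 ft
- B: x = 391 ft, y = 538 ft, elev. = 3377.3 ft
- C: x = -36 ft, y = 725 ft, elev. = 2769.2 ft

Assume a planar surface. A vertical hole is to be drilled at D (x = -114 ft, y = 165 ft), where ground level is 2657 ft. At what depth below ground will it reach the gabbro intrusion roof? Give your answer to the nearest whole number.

Two edge vectors: A→B = (101, 265, 180.5), A→C = (-326, 452, -427.6).
Normal n = (A→B) × (A→C) = (-194900, -15655.4, 132042).
So ∂z/∂x = −n_x/n_z = 1.47605 and ∂z/∂y = −n_y/n_z = 0.11856.
Intercept c from A: 3196.8 − 428.05 − 32.37 = 2736.38.
At (-114, 165): z_contact = −168.3 + 19.6 + 2736.38 = 2587.7 ft.
Depth below ground = 2657 − 2587.7 = 69 ft.

69 ft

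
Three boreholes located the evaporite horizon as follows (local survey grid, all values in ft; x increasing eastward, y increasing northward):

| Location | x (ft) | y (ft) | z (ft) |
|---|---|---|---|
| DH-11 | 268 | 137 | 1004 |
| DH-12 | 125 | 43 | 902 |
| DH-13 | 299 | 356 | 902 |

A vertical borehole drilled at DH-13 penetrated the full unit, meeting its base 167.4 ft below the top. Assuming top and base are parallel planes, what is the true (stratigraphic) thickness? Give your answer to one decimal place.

Let the plane be z = a·x + b·y + c.
DH-12−DH-11: −143a − 94b = −102;  DH-13−DH-11: 31a + 219b = −102.
Solving gives a = 1.12404, b = −0.62486.
|∇z| = √(a²+b²) = 1.28605, so dip δ = arctan(1.28605) = 52.13°.
True thickness = vertical thickness × cos δ = 167.4 × cos 52.13° = 102.8 ft.

102.8 ft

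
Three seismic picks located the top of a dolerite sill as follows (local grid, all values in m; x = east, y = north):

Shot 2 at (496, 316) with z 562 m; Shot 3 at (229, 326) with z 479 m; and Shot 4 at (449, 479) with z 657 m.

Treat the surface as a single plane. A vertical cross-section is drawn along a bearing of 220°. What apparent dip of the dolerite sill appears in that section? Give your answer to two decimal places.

36.39°

Let the plane be z = a·x + b·y + c.
Shot 3−Shot 2: −267a + 10b = −83;  Shot 4−Shot 2: −47a + 163b = 95.
Solving gives a = 0.33632, b = 0.67980.
Unit vector along 220° is (sin 220°, cos 220°) = (-0.6428, -0.7660).
Slope in that direction = a·(-0.6428) + b·(-0.7660) = −0.73694.
Apparent dip = arctan|0.73694| = 36.39° (true dip is 37.2°, so apparent ≤ true as expected).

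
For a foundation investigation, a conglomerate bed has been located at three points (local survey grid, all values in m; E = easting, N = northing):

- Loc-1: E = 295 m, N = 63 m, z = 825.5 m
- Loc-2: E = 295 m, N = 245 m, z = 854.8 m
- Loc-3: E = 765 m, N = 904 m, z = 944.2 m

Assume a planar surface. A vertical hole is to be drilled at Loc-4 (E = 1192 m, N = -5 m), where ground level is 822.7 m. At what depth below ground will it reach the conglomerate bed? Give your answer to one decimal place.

40.0 m

Let the plane be z = a·E + b·N + c.
Loc-2−Loc-1: 0a + 182b = 29.3;  Loc-3−Loc-1: 470a + 841b = 118.7.
Solving gives a = −0.035514, b = 0.160989.
Then c = 825.5 − a·295 − b·63 = 825.83.
At (1192, -5): z_contact = −42.33 − 0.80 + 825.83 = 782.70 m.
Depth below ground = 822.7 − 782.70 = 40.0 m.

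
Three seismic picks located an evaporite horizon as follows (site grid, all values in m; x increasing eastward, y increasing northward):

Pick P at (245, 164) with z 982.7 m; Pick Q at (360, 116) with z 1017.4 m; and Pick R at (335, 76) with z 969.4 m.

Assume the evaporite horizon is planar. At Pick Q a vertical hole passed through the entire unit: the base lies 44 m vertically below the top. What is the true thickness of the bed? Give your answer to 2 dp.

Let the plane be z = a·x + b·y + c.
Pick Q−Pick P: 115a − 48b = 34.7;  Pick R−Pick P: 90a − 88b = −13.3.
Solving gives a = 0.63655, b = 0.80216.
|∇z| = √(a²+b²) = 1.02404, so dip δ = arctan(1.02404) = 45.68°.
True thickness = vertical thickness × cos δ = 44 × cos 45.68° = 30.74 m.

30.74 m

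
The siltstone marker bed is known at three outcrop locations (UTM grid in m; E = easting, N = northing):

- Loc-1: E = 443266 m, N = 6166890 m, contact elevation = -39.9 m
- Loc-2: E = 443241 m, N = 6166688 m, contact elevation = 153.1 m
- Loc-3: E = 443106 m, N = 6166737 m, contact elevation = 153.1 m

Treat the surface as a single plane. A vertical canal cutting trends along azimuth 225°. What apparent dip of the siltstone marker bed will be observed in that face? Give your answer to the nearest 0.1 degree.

Two edge vectors: Loc-1→Loc-2 = (-25, -202, 193), Loc-1→Loc-3 = (-160, -153, 193).
Normal n = (Loc-1→Loc-2) × (Loc-1→Loc-3) = (-9457, -26055, -28495).
So ∂z/∂E = −n_x/n_z = −0.33188 and ∂z/∂N = −n_y/n_z = −0.91437.
Unit vector along 225° is (sin 225°, cos 225°) = (-0.7071, -0.7071).
Slope in that direction = a·(-0.7071) + b·(-0.7071) = 0.88123.
Apparent dip = arctan|0.88123| = 41.4° (true dip is 44.2°, so apparent ≤ true as expected).

41.4°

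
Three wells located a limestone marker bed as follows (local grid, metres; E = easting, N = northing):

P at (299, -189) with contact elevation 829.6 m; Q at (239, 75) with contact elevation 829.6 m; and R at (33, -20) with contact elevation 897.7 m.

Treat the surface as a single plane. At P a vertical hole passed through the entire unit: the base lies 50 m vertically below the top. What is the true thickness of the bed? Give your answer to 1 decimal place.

Two edge vectors: P→Q = (-60, 264, 0), P→R = (-266, 169, 68.1).
Normal n = (P→Q) × (P→R) = (17978.4, 4086, 60084).
So ∂z/∂E = −n_x/n_z = −0.29922 and ∂z/∂N = −n_y/n_z = −0.06800.
|∇z| = √(a²+b²) = 0.30685, so dip δ = arctan(0.30685) = 17.06°.
True thickness = vertical thickness × cos δ = 50 × cos 17.06° = 47.8 m.

47.8 m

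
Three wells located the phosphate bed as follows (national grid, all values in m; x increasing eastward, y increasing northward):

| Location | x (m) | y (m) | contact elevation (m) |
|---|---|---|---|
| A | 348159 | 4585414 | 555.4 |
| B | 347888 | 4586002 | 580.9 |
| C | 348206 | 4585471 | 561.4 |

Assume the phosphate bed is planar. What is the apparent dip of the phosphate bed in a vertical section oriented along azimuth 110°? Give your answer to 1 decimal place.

1.3°

Let the plane be z = a·x + b·y + c.
B−A: −271a + 588b = 25.5;  C−A: 47a + 57b = 6.
Solving gives a = 0.04815, b = 0.06556.
Unit vector along 110° is (sin 110°, cos 110°) = (0.9397, -0.3420).
Slope in that direction = a·(0.9397) + b·(-0.3420) = 0.02282.
Apparent dip = arctan|0.02282| = 1.3° (true dip is 4.7°, so apparent ≤ true as expected).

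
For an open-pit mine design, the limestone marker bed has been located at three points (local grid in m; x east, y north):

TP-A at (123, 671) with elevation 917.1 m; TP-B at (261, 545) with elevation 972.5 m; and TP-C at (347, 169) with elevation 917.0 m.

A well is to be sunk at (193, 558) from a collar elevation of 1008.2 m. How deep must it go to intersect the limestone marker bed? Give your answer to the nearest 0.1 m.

Two edge vectors: TP-A→TP-B = (138, -126, 55.4), TP-A→TP-C = (224, -502, -0.1).
Normal n = (TP-A→TP-B) × (TP-A→TP-C) = (27823.4, 12423.4, -41052).
So ∂z/∂x = −n_x/n_z = 0.67776 and ∂z/∂y = −n_y/n_z = 0.30263.
Intercept c from TP-A: 917.1 − 83.36 − 203.06 = 630.67.
At (193, 558): z_contact = 130.81 + 168.87 + 630.67 = 930.35 m.
Depth below ground = 1008.2 − 930.35 = 77.9 m.

77.9 m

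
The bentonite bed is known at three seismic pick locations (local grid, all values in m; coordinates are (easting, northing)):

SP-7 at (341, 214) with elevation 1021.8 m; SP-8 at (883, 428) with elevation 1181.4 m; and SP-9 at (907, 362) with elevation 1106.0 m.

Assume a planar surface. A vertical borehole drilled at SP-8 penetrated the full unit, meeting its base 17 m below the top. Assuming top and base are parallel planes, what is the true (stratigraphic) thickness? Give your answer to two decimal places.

Two edge vectors: SP-7→SP-8 = (542, 214, 159.6), SP-7→SP-9 = (566, 148, 84.2).
Normal n = (SP-7→SP-8) × (SP-7→SP-9) = (-5602, 44697.2, -40908).
So ∂z/∂E = −n_x/n_z = −0.13694 and ∂z/∂N = −n_y/n_z = 1.09263.
|∇z| = √(a²+b²) = 1.10118, so dip δ = arctan(1.10118) = 47.76°.
True thickness = vertical thickness × cos δ = 17 × cos 47.76° = 11.43 m.

11.43 m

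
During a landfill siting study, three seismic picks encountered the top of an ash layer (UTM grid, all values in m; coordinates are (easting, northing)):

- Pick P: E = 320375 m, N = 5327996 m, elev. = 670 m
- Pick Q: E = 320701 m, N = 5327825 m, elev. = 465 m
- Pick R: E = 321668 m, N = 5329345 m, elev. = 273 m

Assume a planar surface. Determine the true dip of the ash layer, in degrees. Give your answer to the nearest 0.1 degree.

29.3°

Let the plane be z = a·E + b·N + c.
Pick Q−Pick P: 326a − 171b = −205;  Pick R−Pick P: 1293a + 1349b = −397.
Solving gives a = −0.52117, b = 0.20525.
Gradient magnitude |∇z| = √(a² + b²) = √(0.27162 + 0.04213) = 0.56013.
True dip = arctan(0.56013) = 29.3°, dipping toward ESE (azimuth ≈ 111°).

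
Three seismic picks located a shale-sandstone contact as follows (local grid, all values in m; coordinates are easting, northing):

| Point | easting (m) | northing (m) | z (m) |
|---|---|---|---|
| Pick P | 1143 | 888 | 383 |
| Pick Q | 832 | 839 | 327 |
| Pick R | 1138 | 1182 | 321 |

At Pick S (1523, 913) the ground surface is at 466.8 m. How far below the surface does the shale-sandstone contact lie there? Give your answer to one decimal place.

Let the plane be z = a·easting + b·northing + c.
Pick Q−Pick P: −311a − 49b = −56;  Pick R−Pick P: −5a + 294b = −62.
Solving gives a = 0.212720, b = −0.207267.
Then c = 383 − a·1143 − b·888 = 323.91.
At (1523, 913): z_contact = 323.97 − 189.23 + 323.91 = 458.65 m.
Depth below ground = 466.8 − 458.65 = 8.1 m.

8.1 m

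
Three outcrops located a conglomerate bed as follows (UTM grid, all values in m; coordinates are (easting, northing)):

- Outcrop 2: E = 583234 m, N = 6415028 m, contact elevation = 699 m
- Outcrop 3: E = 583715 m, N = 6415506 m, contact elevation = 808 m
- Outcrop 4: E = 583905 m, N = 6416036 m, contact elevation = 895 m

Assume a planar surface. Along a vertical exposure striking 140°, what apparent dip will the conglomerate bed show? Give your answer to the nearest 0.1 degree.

2.0°

Let the plane be z = a·E + b·N + c.
Outcrop 3−Outcrop 2: 481a + 478b = 109;  Outcrop 4−Outcrop 2: 671a + 1008b = 196.
Solving gives a = 0.09862, b = 0.12880.
Unit vector along 140° is (sin 140°, cos 140°) = (0.6428, -0.7660).
Slope in that direction = a·(0.6428) + b·(-0.7660) = −0.03528.
Apparent dip = arctan|0.03528| = 2.0° (true dip is 9.2°, so apparent ≤ true as expected).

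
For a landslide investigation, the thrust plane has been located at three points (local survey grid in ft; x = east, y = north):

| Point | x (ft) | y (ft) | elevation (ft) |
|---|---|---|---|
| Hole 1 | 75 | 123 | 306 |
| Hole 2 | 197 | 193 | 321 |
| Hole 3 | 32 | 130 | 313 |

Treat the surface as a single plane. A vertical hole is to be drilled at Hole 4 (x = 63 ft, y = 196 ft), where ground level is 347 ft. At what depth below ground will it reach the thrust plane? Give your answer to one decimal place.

11.5 ft

Two edge vectors: Hole 1→Hole 2 = (122, 70, 15), Hole 1→Hole 3 = (-43, 7, 7).
Normal n = (Hole 1→Hole 2) × (Hole 1→Hole 3) = (385, -1499, 3864).
So ∂z/∂x = −n_x/n_z = −0.09964 and ∂z/∂y = −n_y/n_z = 0.38794.
Intercept c from Hole 1: 306 + 7.47 − 47.72 = 265.76.
At (63, 196): z_contact = −6.28 + 76.04 + 265.76 = 335.52 ft.
Depth below ground = 347 − 335.52 = 11.5 ft.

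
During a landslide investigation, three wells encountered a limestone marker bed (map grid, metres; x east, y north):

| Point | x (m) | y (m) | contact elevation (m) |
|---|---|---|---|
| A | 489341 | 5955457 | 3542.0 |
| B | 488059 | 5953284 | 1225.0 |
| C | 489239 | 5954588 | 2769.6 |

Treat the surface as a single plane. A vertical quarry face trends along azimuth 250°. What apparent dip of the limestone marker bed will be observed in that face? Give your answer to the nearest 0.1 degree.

32.7°

Two edge vectors: A→B = (-1282, -2173, -2317), A→C = (-102, -869, -772.4).
Normal n = (A→B) × (A→C) = (-335047.8, -753882.8, 892412).
So ∂z/∂x = −n_x/n_z = 0.37544 and ∂z/∂y = −n_y/n_z = 0.84477.
Unit vector along 250° is (sin 250°, cos 250°) = (-0.9397, -0.3420).
Slope in that direction = a·(-0.9397) + b·(-0.3420) = −0.64173.
Apparent dip = arctan|0.64173| = 32.7° (true dip is 42.8°, so apparent ≤ true as expected).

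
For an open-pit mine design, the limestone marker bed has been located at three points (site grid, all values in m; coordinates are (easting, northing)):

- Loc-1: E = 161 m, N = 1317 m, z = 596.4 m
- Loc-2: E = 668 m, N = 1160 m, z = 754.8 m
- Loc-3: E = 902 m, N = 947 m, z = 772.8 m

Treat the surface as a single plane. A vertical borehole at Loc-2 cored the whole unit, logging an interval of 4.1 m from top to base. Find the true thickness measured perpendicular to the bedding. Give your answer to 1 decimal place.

3.5 m

Let the plane be z = a·E + b·N + c.
Loc-2−Loc-1: 507a − 157b = 158.4;  Loc-3−Loc-1: 741a − 370b = 176.4.
Solving gives a = 0.43385, b = 0.39212.
|∇z| = √(a²+b²) = 0.58479, so dip δ = arctan(0.58479) = 30.32°.
True thickness = vertical thickness × cos δ = 4.1 × cos 30.32° = 3.5 m.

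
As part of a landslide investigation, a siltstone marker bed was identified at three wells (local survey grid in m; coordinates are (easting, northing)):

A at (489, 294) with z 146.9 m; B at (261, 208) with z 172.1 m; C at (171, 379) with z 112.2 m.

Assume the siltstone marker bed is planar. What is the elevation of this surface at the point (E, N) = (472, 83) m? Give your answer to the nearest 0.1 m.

218.5 m

Two edge vectors: A→B = (-228, -86, 25.2), A→C = (-318, 85, -34.7).
Normal n = (A→B) × (A→C) = (842.2, -15925.2, -46728).
So ∂z/∂E = −n_x/n_z = 0.01802 and ∂z/∂N = −n_y/n_z = −0.34081.
Intercept c from A: 146.9 − 8.81 + 100.20 = 238.28.
At (472, 83): z = 8.5 − 28.3 + 238.28 = 218.5 m.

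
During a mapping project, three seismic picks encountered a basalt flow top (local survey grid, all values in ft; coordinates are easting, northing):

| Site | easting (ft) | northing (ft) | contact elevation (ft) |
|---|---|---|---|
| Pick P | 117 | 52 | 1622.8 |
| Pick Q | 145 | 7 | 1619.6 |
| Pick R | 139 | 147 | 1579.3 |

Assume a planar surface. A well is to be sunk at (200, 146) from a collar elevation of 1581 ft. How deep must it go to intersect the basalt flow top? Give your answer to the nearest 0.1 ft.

39.2 ft

Two edge vectors: Pick P→Pick Q = (28, -45, -3.2), Pick P→Pick R = (22, 95, -43.5).
Normal n = (Pick P→Pick Q) × (Pick P→Pick R) = (2261.5, 1147.6, 3650).
So ∂z/∂easting = −n_x/n_z = −0.61959 and ∂z/∂northing = −n_y/n_z = −0.31441.
Intercept c from Pick P: 1622.8 + 72.49 + 16.35 = 1711.64.
At (200, 146): z_contact = −123.92 − 45.90 + 1711.64 = 1541.82 ft.
Depth below ground = 1581 − 1541.82 = 39.2 ft.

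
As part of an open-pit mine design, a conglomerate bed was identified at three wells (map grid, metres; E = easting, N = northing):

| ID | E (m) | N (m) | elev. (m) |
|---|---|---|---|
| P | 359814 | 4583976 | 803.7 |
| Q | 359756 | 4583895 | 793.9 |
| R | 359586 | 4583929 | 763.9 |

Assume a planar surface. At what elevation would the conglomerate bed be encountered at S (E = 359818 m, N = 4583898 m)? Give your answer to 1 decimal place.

Let the plane be z = a·E + b·N + c.
Q−P: −58a − 81b = −9.8;  R−P: −228a − 47b = −39.8.
Solving gives a = 0.175530428, b = −0.004700800.
Then c = 803.7 − a·359814 − b·4583976 = −40806.25.
At (359818, 4583898): z = 63159.0 − 21548.0 − 40806.25 = 804.8 m.

804.8 m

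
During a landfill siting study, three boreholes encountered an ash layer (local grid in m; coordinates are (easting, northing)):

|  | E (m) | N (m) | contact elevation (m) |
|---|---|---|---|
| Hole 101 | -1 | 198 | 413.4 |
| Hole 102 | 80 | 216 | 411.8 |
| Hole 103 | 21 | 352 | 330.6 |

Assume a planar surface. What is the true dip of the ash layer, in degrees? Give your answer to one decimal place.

29.3°

Let the plane be z = a·E + b·N + c.
Hole 102−Hole 101: 81a + 18b = −1.6;  Hole 103−Hole 101: 22a + 154b = −82.8.
Solving gives a = 0.10300, b = −0.55238.
Gradient magnitude |∇z| = √(a² + b²) = √(0.01061 + 0.30512) = 0.56190.
True dip = arctan(0.56190) = 29.3°, dipping toward N (azimuth ≈ 349°).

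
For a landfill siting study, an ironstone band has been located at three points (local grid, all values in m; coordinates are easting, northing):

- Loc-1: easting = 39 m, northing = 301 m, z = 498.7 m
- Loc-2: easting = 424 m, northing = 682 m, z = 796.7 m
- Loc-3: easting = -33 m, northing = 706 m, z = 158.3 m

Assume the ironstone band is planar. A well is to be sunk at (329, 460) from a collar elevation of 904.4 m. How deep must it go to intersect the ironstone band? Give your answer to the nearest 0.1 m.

Let the plane be z = a·easting + b·northing + c.
Loc-2−Loc-1: 385a + 381b = 298;  Loc-3−Loc-1: −72a + 405b = −340.4.
Solving gives a = 1.36555, b = −0.59773.
Then c = 498.7 − a·39 − b·301 = 625.36.
At (329, 460): z_contact = 449.26 − 274.96 + 625.36 = 799.67 m.
Depth below ground = 904.4 − 799.67 = 104.7 m.

104.7 m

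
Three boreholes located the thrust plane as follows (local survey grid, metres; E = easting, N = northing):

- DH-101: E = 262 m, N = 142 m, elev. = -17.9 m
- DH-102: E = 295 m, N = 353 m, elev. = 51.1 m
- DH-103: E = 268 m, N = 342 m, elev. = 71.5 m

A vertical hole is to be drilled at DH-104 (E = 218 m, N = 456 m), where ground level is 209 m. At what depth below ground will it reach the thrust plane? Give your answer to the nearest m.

36 m

Two edge vectors: DH-101→DH-102 = (33, 211, 69), DH-101→DH-103 = (6, 200, 89.4).
Normal n = (DH-101→DH-102) × (DH-101→DH-103) = (5063.4, -2536.2, 5334).
So ∂z/∂E = −n_x/n_z = −0.94927 and ∂z/∂N = −n_y/n_z = 0.47548.
Intercept c from DH-101: -17.9 + 248.71 − 67.52 = 163.29.
At (218, 456): z_contact = −206.9 + 216.8 + 163.29 = 173.2 m.
Depth below ground = 209 − 173.2 = 36 m.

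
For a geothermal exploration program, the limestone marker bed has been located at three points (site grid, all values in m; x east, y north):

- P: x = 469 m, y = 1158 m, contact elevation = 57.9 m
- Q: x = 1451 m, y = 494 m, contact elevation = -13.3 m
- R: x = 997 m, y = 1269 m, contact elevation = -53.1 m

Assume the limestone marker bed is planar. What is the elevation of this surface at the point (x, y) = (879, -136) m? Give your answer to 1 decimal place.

186.2 m

Two edge vectors: P→Q = (982, -664, -71.2), P→R = (528, 111, -111).
Normal n = (P→Q) × (P→R) = (81607.2, 71408.4, 459594).
So ∂z/∂x = −n_x/n_z = −0.177564 and ∂z/∂y = −n_y/n_z = −0.155373.
Intercept c from P: 57.9 + 83.28 + 179.92 = 321.10.
At (879, -136): z = −156.1 + 21.1 + 321.10 = 186.2 m.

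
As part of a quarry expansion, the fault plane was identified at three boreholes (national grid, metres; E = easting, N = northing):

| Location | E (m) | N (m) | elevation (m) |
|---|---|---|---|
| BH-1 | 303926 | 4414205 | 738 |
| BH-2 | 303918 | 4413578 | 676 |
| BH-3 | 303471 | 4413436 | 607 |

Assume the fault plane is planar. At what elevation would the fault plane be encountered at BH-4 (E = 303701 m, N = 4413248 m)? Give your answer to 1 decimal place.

Two edge vectors: BH-1→BH-2 = (-8, -627, -62), BH-1→BH-3 = (-455, -769, -131).
Normal n = (BH-1→BH-2) × (BH-1→BH-3) = (34459, 27162, -279133).
So ∂z/∂E = −n_x/n_z = 0.123450112 and ∂z/∂N = −n_y/n_z = 0.097308452.
Intercept c from BH-1: 738 − 37519.70 − 429539.45 = −466321.15.
At (303701, 4413248): z = 37491.9 + 429446.3 − 466321.15 = 617.1 m.

617.1 m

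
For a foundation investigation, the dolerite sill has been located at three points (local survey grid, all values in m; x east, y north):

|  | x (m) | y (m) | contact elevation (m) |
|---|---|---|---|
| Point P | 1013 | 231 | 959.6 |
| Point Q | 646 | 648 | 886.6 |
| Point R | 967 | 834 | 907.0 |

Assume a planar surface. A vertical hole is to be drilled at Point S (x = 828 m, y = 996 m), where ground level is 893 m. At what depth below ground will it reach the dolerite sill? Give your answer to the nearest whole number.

14 m

Two edge vectors: Point P→Point Q = (-367, 417, -73), Point P→Point R = (-46, 603, -52.6).
Normal n = (Point P→Point Q) × (Point P→Point R) = (22084.8, -15946.2, -202119).
So ∂z/∂x = −n_x/n_z = 0.10927 and ∂z/∂y = −n_y/n_z = −0.07890.
Intercept c from Point P: 959.6 − 110.69 + 18.22 = 867.14.
At (828, 996): z_contact = 90.5 − 78.6 + 867.14 = 879.0 m.
Depth below ground = 893 − 879.0 = 14 m.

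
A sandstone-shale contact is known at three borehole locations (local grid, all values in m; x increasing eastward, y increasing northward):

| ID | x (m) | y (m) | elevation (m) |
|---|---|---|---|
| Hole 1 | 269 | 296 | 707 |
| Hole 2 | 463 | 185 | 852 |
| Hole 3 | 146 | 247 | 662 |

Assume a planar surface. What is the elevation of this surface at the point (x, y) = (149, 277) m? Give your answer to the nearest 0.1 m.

651.8 m

Two edge vectors: Hole 1→Hole 2 = (194, -111, 145), Hole 1→Hole 3 = (-123, -49, -45).
Normal n = (Hole 1→Hole 2) × (Hole 1→Hole 3) = (12100, -9105, -23159).
So ∂z/∂x = −n_x/n_z = 0.52248 and ∂z/∂y = −n_y/n_z = −0.39315.
Intercept c from Hole 1: 707 − 140.55 + 116.37 = 682.83.
At (149, 277): z = 77.8 − 108.9 + 682.83 = 651.8 m.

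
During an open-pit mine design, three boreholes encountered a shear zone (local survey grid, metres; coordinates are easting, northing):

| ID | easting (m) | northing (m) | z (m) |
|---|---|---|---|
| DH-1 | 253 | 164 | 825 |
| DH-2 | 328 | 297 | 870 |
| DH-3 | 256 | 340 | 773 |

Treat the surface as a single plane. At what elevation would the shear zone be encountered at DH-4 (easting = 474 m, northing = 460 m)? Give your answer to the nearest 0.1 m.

Let the plane be z = a·easting + b·northing + c.
DH-2−DH-1: 75a + 133b = 45;  DH-3−DH-1: 3a + 176b = −52.
Solving gives a = 1.15897, b = −0.31521.
Then c = 825 − a·253 − b·164 = 583.47.
At (474, 460): z = 549.4 − 145.0 + 583.47 = 987.8 m.

987.8 m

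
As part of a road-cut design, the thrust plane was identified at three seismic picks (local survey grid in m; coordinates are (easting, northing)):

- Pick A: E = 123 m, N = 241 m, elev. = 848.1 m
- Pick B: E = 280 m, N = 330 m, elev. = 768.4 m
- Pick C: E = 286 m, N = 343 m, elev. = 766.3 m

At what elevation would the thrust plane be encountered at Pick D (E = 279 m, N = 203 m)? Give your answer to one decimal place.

756.4 m

Let the plane be z = a·E + b·N + c.
Pick B−Pick A: 157a + 89b = −79.7;  Pick C−Pick A: 163a + 102b = −81.8.
Solving gives a = −0.56350, b = 0.09854.
Then c = 848.1 − a·123 − b·241 = 893.66.
At (279, 203): z = −157.2 + 20.0 + 893.66 = 756.4 m.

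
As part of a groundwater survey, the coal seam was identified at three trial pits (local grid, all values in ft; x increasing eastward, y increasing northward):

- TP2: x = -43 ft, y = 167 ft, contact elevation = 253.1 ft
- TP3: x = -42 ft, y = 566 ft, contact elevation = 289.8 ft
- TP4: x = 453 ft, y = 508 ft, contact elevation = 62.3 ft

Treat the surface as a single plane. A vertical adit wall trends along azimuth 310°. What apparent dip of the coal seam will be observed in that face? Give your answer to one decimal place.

22.0°

Two edge vectors: TP2→TP3 = (1, 399, 36.7), TP2→TP4 = (496, 341, -190.8).
Normal n = (TP2→TP3) × (TP2→TP4) = (-88643.9, 18394, -197563).
So ∂z/∂x = −n_x/n_z = −0.44869 and ∂z/∂y = −n_y/n_z = 0.09310.
Unit vector along 310° is (sin 310°, cos 310°) = (-0.7660, 0.6428).
Slope in that direction = a·(-0.7660) + b·(0.6428) = 0.40356.
Apparent dip = arctan|0.40356| = 22.0° (true dip is 24.6°, so apparent ≤ true as expected).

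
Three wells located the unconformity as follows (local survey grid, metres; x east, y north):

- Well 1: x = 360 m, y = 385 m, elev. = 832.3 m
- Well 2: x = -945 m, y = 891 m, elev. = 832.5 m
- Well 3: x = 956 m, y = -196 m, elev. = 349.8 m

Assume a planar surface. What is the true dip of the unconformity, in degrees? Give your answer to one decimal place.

55.9°

Let the plane be z = a·x + b·y + c.
Well 2−Well 1: −1305a + 506b = 0.2;  Well 3−Well 1: 596a − 581b = −482.5.
Solving gives a = 0.53441, b = 1.37868.
Gradient magnitude |∇z| = √(a² + b²) = √(0.28560 + 1.90075) = 1.47863.
True dip = arctan(1.47863) = 55.9°, dipping toward SSW (azimuth ≈ 201°).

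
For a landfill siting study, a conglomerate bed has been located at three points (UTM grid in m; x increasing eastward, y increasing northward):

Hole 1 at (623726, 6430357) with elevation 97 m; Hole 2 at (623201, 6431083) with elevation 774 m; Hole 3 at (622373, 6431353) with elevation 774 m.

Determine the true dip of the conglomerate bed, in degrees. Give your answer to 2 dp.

52.08°

Let the plane be z = a·x + b·y + c.
Hole 2−Hole 1: −525a + 726b = 677;  Hole 3−Hole 1: −1353a + 996b = 677.
Solving gives a = 0.39791, b = 1.22025.
Gradient magnitude |∇z| = √(a² + b²) = √(0.15833 + 1.48901) = 1.28349.
True dip = arctan(1.28349) = 52.08°, dipping toward SSW (azimuth ≈ 198°).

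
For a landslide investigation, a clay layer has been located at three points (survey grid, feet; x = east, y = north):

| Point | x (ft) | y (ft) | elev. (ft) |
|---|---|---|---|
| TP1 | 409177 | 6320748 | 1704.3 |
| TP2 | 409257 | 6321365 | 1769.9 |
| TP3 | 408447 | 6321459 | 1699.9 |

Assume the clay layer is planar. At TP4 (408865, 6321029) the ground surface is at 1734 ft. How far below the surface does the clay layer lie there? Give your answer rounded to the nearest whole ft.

Two edge vectors: TP1→TP2 = (80, 617, 65.6), TP1→TP3 = (-730, 711, -4.4).
Normal n = (TP1→TP2) × (TP1→TP3) = (-49356.4, -47536, 507290).
So ∂z/∂x = −n_x/n_z = 0.09729425 and ∂z/∂y = −n_y/n_z = 0.09370577.
Intercept c from TP1: 1704.3 − 39810.57 − 592290.56 = −630396.83.
At (408865, 6321029): z_contact = 39780.2 + 592316.9 − 630396.83 = 1700.3 ft.
Depth below ground = 1734 − 1700.3 = 34 ft.

34 ft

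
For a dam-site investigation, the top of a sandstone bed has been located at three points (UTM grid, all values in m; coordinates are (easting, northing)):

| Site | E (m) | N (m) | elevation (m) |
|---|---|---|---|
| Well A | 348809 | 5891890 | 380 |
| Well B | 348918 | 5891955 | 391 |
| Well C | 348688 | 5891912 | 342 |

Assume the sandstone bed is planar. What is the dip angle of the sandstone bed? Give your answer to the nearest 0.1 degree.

20.8°

Two edge vectors: Well A→Well B = (109, 65, 11), Well A→Well C = (-121, 22, -38).
Normal n = (Well A→Well B) × (Well A→Well C) = (-2712, 2811, 10263).
So ∂z/∂E = −n_x/n_z = 0.26425 and ∂z/∂N = −n_y/n_z = −0.27390.
Gradient magnitude |∇z| = √(a² + b²) = √(0.06983 + 0.07502) = 0.38059.
True dip = arctan(0.38059) = 20.8°, dipping toward NW (azimuth ≈ 316°).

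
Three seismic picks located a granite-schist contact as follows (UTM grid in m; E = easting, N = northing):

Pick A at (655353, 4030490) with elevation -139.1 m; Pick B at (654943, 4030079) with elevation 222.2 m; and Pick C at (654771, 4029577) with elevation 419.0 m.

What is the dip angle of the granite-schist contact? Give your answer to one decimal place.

Two edge vectors: Pick A→Pick B = (-410, -411, 361.3), Pick A→Pick C = (-582, -913, 558.1).
Normal n = (Pick A→Pick B) × (Pick A→Pick C) = (100487.8, 18544.4, 135128).
So ∂z/∂E = −n_x/n_z = −0.74365 and ∂z/∂N = −n_y/n_z = −0.13724.
Gradient magnitude |∇z| = √(a² + b²) = √(0.55301 + 0.01883) = 0.75621.
True dip = arctan(0.75621) = 37.1°, dipping toward E (azimuth ≈ 080°).

37.1°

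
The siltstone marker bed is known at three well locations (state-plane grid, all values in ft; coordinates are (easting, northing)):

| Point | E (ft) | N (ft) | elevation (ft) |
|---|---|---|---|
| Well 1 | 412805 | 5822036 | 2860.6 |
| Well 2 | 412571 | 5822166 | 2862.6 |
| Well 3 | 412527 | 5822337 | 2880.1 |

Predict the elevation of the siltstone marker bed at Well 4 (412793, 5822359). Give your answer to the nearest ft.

2898 ft

Let the plane be z = a·E + b·N + c.
Well 2−Well 1: −234a + 130b = 2;  Well 3−Well 1: −278a + 301b = 19.5.
Solving gives a = 0.05636554, b = 0.11684260.
Then c = 2860.6 − a·412805 − b·5822036 = −700669.18.
At (412793, 5822359): z = 23267.3 + 680299.5 − 700669.18 = 2897.7 ft.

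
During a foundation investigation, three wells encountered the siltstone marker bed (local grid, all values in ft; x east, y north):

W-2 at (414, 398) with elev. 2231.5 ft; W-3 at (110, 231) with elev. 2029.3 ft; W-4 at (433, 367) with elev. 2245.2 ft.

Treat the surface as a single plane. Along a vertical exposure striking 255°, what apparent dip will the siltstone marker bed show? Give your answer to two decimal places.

Let the plane be z = a·x + b·y + c.
W-3−W-2: −304a − 167b = −202.2;  W-4−W-2: 19a − 31b = 13.7.
Solving gives a = 0.67922, b = −0.02564.
Unit vector along 255° is (sin 255°, cos 255°) = (-0.9659, -0.2588).
Slope in that direction = a·(-0.9659) + b·(-0.2588) = −0.64944.
Apparent dip = arctan|0.64944| = 33.00° (true dip is 34.2°, so apparent ≤ true as expected).

33.00°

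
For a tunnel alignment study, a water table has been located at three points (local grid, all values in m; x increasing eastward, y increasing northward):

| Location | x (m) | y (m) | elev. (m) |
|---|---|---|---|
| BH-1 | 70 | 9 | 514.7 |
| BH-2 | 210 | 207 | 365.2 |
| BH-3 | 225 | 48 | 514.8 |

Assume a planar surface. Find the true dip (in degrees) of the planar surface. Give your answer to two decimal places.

Let the plane be z = a·x + b·y + c.
BH-2−BH-1: 140a + 198b = −149.5;  BH-3−BH-1: 155a + 39b = 0.1.
Solving gives a = 0.23188, b = −0.91901.
Gradient magnitude |∇z| = √(a² + b²) = √(0.05377 + 0.84457) = 0.94781.
True dip = arctan(0.94781) = 43.47°, dipping toward NNW (azimuth ≈ 346°).

43.47°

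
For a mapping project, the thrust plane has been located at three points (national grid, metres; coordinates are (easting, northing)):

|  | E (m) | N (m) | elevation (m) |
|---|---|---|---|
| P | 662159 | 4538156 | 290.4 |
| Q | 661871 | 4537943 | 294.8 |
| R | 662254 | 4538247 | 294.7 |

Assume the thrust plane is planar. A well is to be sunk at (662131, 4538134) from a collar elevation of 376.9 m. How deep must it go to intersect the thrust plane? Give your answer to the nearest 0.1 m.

86.4 m

Let the plane be z = a·E + b·N + c.
Q−P: −288a − 213b = 4.4;  R−P: 95a + 91b = 4.3.
Solving gives a = −0.220375021, b = 0.277314582.
Then c = 290.4 − a·662159 − b·4538156 = −1112283.13.
At (662131, 4538134): z_contact = −145917.13 + 1258490.73 − 1112283.13 = 290.47 m.
Depth below ground = 376.9 − 290.47 = 86.4 m.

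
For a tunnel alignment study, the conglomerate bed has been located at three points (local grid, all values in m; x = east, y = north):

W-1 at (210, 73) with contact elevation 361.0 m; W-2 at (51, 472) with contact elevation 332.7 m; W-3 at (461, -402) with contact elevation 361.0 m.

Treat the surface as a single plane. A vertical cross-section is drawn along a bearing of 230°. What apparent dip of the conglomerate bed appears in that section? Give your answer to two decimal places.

Let the plane be z = a·x + b·y + c.
W-2−W-1: −159a + 399b = −28.3;  W-3−W-1: 251a − 475b = 0.
Solving gives a = −0.54591, b = −0.28847.
Unit vector along 230° is (sin 230°, cos 230°) = (-0.7660, -0.6428).
Slope in that direction = a·(-0.7660) + b·(-0.6428) = 0.60362.
Apparent dip = arctan|0.60362| = 31.12° (true dip is 31.7°, so apparent ≤ true as expected).

31.12°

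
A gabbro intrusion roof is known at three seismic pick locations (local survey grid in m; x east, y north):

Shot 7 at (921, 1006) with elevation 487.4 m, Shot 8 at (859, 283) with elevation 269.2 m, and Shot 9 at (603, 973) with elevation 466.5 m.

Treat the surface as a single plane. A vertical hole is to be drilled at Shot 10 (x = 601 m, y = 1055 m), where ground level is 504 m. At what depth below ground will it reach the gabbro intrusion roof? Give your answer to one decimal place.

13.1 m

Two edge vectors: Shot 7→Shot 8 = (-62, -723, -218.2), Shot 7→Shot 9 = (-318, -33, -20.9).
Normal n = (Shot 7→Shot 8) × (Shot 7→Shot 9) = (7910.1, 68091.8, -227868).
So ∂z/∂x = −n_x/n_z = 0.034714 and ∂z/∂y = −n_y/n_z = 0.298821.
Intercept c from Shot 7: 487.4 − 31.97 − 300.61 = 154.81.
At (601, 1055): z_contact = 20.86 + 315.26 + 154.81 = 490.93 m.
Depth below ground = 504 − 490.93 = 13.1 m.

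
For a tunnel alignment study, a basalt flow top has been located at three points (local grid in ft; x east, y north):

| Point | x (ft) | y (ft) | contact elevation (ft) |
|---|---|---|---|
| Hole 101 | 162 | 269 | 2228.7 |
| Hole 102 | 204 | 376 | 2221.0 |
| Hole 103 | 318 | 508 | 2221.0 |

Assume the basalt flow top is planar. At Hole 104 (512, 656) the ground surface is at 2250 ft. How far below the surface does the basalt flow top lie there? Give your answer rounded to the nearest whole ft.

19 ft

Two edge vectors: Hole 101→Hole 102 = (42, 107, -7.7), Hole 101→Hole 103 = (156, 239, -7.7).
Normal n = (Hole 101→Hole 102) × (Hole 101→Hole 103) = (1016.4, -877.8, -6654).
So ∂z/∂x = −n_x/n_z = 0.15275 and ∂z/∂y = −n_y/n_z = −0.13192.
Intercept c from Hole 101: 2228.7 − 24.75 + 35.49 = 2239.44.
At (512, 656): z_contact = 78.2 − 86.5 + 2239.44 = 2231.1 ft.
Depth below ground = 2250 − 2231.1 = 19 ft.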